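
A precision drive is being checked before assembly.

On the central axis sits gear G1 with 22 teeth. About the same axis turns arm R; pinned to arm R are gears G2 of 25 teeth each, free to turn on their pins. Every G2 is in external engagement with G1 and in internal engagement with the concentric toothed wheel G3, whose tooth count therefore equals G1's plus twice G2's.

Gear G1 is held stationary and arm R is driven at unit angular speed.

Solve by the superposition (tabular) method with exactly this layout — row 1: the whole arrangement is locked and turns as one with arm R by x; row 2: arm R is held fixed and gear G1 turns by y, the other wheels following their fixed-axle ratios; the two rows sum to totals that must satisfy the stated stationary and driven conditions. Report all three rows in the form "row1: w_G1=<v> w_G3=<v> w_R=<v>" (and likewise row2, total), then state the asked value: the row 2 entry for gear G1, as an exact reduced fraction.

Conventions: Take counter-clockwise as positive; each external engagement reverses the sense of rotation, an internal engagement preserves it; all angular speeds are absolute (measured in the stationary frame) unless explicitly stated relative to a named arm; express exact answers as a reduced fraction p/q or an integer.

row1: w_G1=1 w_G3=1 w_R=1
row2: w_G1=-1 w_G3=11/36 w_R=0
total: w_G1=0 w_G3=47/36 w_R=1
asked value: -1

planetary set (22T centre, 25T on arm, 72T internal) — Willis relation
row 1: whole set turns with the arm by x
row 2: sun turns y, ring = −(22/72)·y, arm 0
boundary: total ω_sun = x + y = 0 and total ω_arm = x = 1  ⇒  y = -1, x = 1
row 2 ring = −(22/72)·(-1) = 11/36
totals (row 1 + row 2): sun 1 + (-1) = 0, ring 1 + 11/36 = 47/36, arm 1 + 0 = 1
asked cell (row2, sun) = -1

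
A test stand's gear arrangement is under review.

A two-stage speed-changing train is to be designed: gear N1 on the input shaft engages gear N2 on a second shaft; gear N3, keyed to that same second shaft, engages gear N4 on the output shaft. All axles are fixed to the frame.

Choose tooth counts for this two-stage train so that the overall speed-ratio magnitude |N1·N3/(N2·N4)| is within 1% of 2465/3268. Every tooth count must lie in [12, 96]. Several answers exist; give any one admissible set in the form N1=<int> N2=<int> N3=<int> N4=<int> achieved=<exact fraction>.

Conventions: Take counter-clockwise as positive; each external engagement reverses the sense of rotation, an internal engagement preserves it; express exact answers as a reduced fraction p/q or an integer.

N1=29 N2=38 N3=85 N4=86 achieved=2465/3268

class = fixed-axis compound train [2-stage, 2465/3268 wanted]
target = 2465/3268 in lowest terms: an exact hit needs N1·N3 = k·2465 and N2·N4 = k·3268 for one integer k, every count in [12, 96]; additionally prefer no 1:1 stage (N1 ≠ N2, N3 ≠ N4)
k = 1: N1·N3 = 2465 = 29·85, N2·N4 = 3268 = 38·86
achieved = 29·85/(38·86) = 2465/3268; |achieved − target| = 0 ≤ 493/65360 ✓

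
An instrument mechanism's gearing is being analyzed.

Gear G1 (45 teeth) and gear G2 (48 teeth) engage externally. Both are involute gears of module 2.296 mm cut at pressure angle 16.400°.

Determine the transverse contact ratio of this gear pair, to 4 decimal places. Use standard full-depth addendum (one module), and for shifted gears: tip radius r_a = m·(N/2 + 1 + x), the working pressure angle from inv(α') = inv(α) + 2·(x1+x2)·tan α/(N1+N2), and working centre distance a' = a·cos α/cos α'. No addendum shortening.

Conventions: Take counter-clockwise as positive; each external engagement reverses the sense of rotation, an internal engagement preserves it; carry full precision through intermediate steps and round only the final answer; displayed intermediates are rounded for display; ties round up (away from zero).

1.9598

recognized (one external pair, fixed centres): single-mesh tooth geometry, m = 2.296, N1 = 45, N2 = 48
base radii: r_b1 = 49.558160, r_b2 = 52.862037
tip radii: r_a1 = 53.956000, r_a2 = 57.400000
no profile shift: α' = α, a' = a
action lengths: √(r_a1²−r_b1²) = 21.336324, √(r_a2²−r_b2²) = 22.368840
base pitch p_b = π·m·cos α = 6.919624
CR = (21.336324 + 22.368840 − 106.764000·sin 16.40000°)/6.919624 = 1.959826
contact ratio ≈ 1.9598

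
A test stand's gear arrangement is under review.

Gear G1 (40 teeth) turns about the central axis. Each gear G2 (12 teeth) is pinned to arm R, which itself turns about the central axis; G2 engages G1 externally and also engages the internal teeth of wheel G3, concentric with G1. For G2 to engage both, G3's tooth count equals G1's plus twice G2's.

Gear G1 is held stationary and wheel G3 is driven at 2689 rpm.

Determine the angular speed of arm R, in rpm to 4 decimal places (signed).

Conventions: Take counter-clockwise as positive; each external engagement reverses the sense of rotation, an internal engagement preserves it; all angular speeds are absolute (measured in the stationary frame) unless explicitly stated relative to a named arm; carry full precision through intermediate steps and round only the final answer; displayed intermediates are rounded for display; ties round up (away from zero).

planetary set (40T centre, 12T on arm, 64T internal) — Willis relation
normalise by the input: solve with ω_ring = 1, then scale by 2689 rpm
ring teeth: 40 + 2·12 = 64
40(ω_sun−ω_arm) = −64(ω_ring−ω_arm),  ω_sun = 0, ω_ring = 1
40(0−ω_arm) = −64(1−ω_arm)  ⇒  104·ω_arm = 64  ⇒  ω_arm = 8/13
scale: ω_arm = 8/13 × 2689 rpm = +1654.7692 rpm

+1654.7692 rpm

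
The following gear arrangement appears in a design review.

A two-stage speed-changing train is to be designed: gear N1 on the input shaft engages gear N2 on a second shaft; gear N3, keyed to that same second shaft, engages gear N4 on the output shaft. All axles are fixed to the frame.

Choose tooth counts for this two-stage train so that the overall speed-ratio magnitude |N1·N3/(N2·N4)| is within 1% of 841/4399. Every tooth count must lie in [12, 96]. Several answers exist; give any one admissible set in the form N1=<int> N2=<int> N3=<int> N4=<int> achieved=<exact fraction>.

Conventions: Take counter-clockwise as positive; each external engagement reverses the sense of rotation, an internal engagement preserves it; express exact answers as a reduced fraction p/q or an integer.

design class (target 841/4399): fixed-axis compound train
target = 841/4399 in lowest terms: an exact hit needs N1·N3 = k·841 and N2·N4 = k·4399 for one integer k, every count in [12, 96]; additionally prefer no 1:1 stage (N1 ≠ N2, N3 ≠ N4)
k = 1: N1·N3 = 841 = 29·29, N2·N4 = 4399 = 53·83
achieved = 29·29/(53·83) = 841/4399; |achieved − target| = 0 ≤ 841/439900 ✓

N1=29 N2=53 N3=29 N4=83 achieved=841/4399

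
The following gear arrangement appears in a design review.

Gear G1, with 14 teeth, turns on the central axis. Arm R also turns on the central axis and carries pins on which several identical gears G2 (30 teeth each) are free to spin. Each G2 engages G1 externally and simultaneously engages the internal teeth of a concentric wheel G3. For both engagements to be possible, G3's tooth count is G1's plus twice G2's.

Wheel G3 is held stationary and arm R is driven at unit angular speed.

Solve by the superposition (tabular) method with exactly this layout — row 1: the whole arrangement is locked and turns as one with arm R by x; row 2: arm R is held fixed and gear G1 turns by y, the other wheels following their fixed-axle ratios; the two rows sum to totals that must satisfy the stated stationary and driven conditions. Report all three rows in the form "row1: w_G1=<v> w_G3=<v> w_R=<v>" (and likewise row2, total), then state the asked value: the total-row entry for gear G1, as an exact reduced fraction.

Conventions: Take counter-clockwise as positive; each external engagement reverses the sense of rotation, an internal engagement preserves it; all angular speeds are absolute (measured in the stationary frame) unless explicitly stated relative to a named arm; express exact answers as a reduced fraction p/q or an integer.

row1: w_G1=1 w_G3=1 w_R=1
row2: w_G1=37/7 w_G3=-1 w_R=0
total: w_G1=44/7 w_G3=0 w_R=1
asked value: 44/7

topology: planetary set — G1 14T / G2 30T / G3 74T, arm = carrier (Willis)
superposition row 1 [locked train]: every member turns x
row 2: sun turns y, ring = −(14/74)·y, arm 0
boundary: total ω_ring = x − (14/74)·y = 0 and total ω_arm = x = 1  ⇒  y = 37/7, x = 1
row 2 ring = −(14/74)·37/7 = -1
totals (row 1 + row 2): sun 1 + 37/7 = 44/7, ring 1 + (-1) = 0, arm 1 + 0 = 1
asked cell (total, sun) = 44/7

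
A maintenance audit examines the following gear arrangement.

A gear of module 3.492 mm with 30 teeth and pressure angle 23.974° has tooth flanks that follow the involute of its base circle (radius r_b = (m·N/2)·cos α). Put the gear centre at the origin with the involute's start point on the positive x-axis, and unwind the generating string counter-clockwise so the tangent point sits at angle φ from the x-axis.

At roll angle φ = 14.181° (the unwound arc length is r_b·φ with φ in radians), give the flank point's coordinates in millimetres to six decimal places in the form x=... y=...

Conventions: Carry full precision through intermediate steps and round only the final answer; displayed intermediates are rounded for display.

x=49.304758 y=0.240410

topology: single-mesh involute geometry — m = 3.492, N = 30
pitch radius r_p = m·N/2 = 3.492·30/2 = 52.380000
base radius r_b = r_p·cos α = 52.380000·cos 23.974° = 47.861174
roll angle φ = 14.181° = 0.24750514 rad
x = r_b·(cos φ + φ·sin φ) = 49.304758
y = r_b·(sin φ − φ·cos φ) = 0.240410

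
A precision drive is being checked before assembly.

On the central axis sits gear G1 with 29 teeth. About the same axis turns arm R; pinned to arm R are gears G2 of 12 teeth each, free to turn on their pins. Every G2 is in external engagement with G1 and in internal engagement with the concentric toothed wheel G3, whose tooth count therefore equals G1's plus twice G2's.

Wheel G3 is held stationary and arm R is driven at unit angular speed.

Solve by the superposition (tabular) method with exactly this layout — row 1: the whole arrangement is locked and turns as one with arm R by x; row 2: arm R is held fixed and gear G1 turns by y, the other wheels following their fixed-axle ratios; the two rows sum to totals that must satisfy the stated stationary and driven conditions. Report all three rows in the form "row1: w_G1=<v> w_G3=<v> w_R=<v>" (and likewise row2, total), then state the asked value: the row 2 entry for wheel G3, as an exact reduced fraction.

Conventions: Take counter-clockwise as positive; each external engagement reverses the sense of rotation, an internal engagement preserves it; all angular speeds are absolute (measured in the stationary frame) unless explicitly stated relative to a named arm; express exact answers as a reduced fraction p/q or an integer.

class = planetary set [G3 = 29+2·12 = 53; Willis about the carrier]
row 1: whole set turns with the arm by x
superposition row 2 [arm held]: sun y, ring −(29/53)·y, arm 0
boundary: total ω_ring = x − (29/53)·y = 0 and total ω_arm = x = 1  ⇒  y = 53/29, x = 1
row 2 ring = −(29/53)·53/29 = -1
totals (row 1 + row 2): sun 1 + 53/29 = 82/29, ring 1 + (-1) = 0, arm 1 + 0 = 1
asked cell (row2, ring) = -1

row1: w_G1=1 w_G3=1 w_R=1
row2: w_G1=53/29 w_G3=-1 w_R=0
total: w_G1=82/29 w_G3=0 w_R=1
asked value: -1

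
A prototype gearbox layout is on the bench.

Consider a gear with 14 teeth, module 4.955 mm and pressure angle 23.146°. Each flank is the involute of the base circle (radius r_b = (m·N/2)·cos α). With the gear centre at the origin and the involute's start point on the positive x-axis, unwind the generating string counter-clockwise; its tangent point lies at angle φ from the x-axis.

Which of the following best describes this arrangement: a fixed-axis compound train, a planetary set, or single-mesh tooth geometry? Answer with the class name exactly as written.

single-mesh tooth geometry

single-mesh involute tooth geometry (14T wheel at module 4.955)
classification: single-mesh tooth geometry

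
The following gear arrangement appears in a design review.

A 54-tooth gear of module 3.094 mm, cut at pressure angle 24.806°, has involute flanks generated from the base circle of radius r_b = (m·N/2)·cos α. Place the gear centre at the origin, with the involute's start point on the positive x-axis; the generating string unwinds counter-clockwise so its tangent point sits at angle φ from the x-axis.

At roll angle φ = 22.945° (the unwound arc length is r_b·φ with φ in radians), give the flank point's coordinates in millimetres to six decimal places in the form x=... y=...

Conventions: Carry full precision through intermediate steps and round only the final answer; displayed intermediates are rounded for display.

x=81.669176 y=1.597484

recognized (one wheel, involute flank): single-mesh tooth geometry, m = 3.094, N = 54
pitch radius r_p = m·N/2 = 3.094·54/2 = 83.538000
base radius r_b = r_p·cos α = 83.538000·cos 24.806° = 75.830245
roll angle φ = 22.945° = 0.40046580 rad
x = r_b·(cos φ + φ·sin φ) = 81.669176
y = r_b·(sin φ − φ·cos φ) = 1.597484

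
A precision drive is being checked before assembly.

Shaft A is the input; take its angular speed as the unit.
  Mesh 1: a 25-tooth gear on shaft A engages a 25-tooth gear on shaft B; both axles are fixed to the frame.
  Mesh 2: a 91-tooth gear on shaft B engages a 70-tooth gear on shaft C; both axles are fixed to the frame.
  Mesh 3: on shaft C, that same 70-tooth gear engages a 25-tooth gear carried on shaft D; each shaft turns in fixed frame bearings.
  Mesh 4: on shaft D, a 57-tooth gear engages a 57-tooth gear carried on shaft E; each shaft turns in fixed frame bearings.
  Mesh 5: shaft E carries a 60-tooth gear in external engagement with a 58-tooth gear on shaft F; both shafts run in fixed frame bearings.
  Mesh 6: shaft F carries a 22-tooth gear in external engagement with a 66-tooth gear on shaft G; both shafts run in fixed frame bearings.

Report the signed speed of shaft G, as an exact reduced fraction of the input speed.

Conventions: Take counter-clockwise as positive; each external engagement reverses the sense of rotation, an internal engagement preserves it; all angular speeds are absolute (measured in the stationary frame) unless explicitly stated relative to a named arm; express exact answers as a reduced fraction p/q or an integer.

182/145

6-mesh fixed-axis compound train (all bearings frame-fixed)
mesh 1 [25T→25T]: |ω|/ω_in = 1×25/25 = 1, sense flips to −
mesh 2 [91T→70T]: |ω|/ω_in = 1×91/70 = 13/10, sense flips to +
mesh 3 [70T→25T]: |ω|/ω_in = (13/10)×70/25 = 91/25, sense flips to −
mesh 4 [57T→57T]: |ω|/ω_in = (91/25)×57/57 = 91/25, sense flips to +
mesh 5 [60T→58T]: |ω|/ω_in = (91/25)×60/58 = 546/145, sense flips to −
mesh 6 [22T→66T]: |ω|/ω_in = (546/145)×22/66 = 182/145, sense flips to +
signed output speed (× input speed) = 182/145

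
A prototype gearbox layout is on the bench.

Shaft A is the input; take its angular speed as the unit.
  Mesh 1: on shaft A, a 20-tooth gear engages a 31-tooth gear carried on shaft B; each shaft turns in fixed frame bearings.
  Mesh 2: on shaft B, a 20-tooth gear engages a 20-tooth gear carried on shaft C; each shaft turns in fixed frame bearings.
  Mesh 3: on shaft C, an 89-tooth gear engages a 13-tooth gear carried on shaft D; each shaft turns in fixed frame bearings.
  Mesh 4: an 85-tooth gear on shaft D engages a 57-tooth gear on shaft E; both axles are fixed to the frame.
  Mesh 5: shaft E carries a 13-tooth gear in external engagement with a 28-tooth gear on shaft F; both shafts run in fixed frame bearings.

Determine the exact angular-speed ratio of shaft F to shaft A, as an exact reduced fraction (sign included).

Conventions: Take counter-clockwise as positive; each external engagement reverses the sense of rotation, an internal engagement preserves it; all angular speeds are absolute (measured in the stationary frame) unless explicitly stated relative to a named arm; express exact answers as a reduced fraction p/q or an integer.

-37825/12369

class = fixed-axis compound train [5 meshes; 5 ratios multiply, 5 sense flips]
mesh 1 [20T→31T]: running ratio 20/31, sense −
mesh 2 [20T→20T]: running ratio 20/31, sense +
mesh 3 [89T→13T]: running ratio 1780/403, sense −
mesh 4 [85T→57T]: running ratio 151300/22971, sense +
mesh 5 [13T→28T]: running ratio 37825/12369, sense −
ω_out/ω_in = -37825/12369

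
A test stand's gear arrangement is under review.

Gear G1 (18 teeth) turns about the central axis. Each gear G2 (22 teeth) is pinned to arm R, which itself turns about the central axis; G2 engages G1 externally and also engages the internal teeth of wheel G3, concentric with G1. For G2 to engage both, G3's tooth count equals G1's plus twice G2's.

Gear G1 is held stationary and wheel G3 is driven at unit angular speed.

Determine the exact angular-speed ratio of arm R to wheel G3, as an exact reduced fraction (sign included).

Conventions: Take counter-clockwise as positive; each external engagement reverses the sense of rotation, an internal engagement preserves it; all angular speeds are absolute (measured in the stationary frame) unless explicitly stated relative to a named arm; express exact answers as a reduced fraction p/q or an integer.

recognized (axles ride arm R): planetary set, 18/22/62 teeth
ring teeth: 18 + 2·22 = 62
18(ω_sun−ω_arm) = −62(ω_ring−ω_arm),  ω_sun = 0, ω_ring = 1
18(0−ω_arm) = −62(1−ω_arm)  ⇒  80·ω_arm = 62  ⇒  ω_arm = 31/40
ω_out/ω_in = 31/40

31/40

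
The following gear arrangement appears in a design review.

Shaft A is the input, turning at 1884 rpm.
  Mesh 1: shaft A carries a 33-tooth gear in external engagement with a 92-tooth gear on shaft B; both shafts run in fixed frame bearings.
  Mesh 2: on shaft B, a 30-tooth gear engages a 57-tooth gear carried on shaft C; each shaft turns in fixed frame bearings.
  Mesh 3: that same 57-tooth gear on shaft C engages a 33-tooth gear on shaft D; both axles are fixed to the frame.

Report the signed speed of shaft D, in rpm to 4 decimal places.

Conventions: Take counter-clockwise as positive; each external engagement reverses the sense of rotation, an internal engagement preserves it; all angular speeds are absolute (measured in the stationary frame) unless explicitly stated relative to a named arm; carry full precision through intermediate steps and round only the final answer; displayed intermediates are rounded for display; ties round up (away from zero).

class = fixed-axis compound train [3 meshes; 3 ratios multiply, 3 sense flips]
mesh 1 [33T→92T]: ω = 1884.0000×33/92 = 675.7826 rpm, sense flips to −
mesh 2 [30T→57T]: ω = 675.7826×30/57 = 355.6751 rpm, sense flips to +
mesh 3 [57T→33T]: ω = 355.6751×57/33 = 614.3478 rpm, sense flips to −
signed output speed = -614.3478 rpm

-614.3478 rpm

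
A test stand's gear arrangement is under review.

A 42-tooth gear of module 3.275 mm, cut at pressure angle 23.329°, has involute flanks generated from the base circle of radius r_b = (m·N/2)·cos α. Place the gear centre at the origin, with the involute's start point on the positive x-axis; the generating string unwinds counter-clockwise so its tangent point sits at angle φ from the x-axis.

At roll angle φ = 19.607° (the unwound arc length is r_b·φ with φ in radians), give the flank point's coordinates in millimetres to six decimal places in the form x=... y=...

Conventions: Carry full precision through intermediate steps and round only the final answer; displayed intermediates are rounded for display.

x=66.742561 y=0.833757

topology: single-mesh involute geometry — m = 3.275, N = 42
pitch radius r_p = m·N/2 = 3.275·42/2 = 68.775000
base radius r_b = r_p·cos α = 68.775000·cos 23.329° = 63.152373
roll angle φ = 19.607° = 0.34220671 rad
x = r_b·(cos φ + φ·sin φ) = 66.742561
y = r_b·(sin φ − φ·cos φ) = 0.833757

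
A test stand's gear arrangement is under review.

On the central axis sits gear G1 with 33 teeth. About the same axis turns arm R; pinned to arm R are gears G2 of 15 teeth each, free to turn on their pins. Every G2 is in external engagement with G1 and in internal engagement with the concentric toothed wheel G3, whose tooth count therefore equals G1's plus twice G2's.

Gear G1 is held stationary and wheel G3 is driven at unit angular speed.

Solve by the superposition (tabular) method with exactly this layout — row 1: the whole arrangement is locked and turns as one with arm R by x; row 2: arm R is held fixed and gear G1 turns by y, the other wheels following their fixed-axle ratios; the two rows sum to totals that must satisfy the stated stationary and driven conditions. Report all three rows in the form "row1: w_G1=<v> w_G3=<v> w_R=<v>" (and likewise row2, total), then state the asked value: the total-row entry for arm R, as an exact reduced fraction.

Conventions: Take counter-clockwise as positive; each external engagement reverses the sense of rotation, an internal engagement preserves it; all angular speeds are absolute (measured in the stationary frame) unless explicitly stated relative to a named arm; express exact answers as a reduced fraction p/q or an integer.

row1: w_G1=21/32 w_G3=21/32 w_R=21/32
row2: w_G1=-21/32 w_G3=11/32 w_R=0
total: w_G1=0 w_G3=1 w_R=21/32
asked value: 21/32

planetary set (33T centre, 15T on arm, 63T internal) — Willis relation
row 1: whole set turns with the arm by x
row 2 (arm held, sun turns y): ω_ring = −(33/63)·y, ω_arm = 0
boundary: total ω_sun = x + y = 0 and total ω_ring = x − (33/63)·y = 1  ⇒  y = -21/32, x = 21/32
row 2 ring = −(33/63)·(-21/32) = 11/32
totals (row 1 + row 2): sun 21/32 + (-21/32) = 0, ring 21/32 + 11/32 = 1, arm 21/32 + 0 = 21/32
asked cell (total, arm) = 21/32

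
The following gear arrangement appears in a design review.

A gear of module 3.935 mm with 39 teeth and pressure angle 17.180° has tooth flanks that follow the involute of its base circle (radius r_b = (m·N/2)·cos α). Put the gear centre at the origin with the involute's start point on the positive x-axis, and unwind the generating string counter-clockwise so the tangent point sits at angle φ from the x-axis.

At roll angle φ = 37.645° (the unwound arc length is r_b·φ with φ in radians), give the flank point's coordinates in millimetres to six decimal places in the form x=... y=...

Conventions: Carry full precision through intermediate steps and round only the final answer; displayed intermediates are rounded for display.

recognized (one wheel, involute flank): single-mesh tooth geometry, m = 3.935, N = 39
pitch radius r_p = m·N/2 = 3.935·39/2 = 76.732500
base radius r_b = r_p·cos α = 76.732500·cos 17.180° = 73.308813
roll angle φ = 37.645° = 0.65702920 rad
x = r_b·(cos φ + φ·sin φ) = 87.464899
y = r_b·(sin φ − φ·cos φ) = 6.636267

x=87.464899 y=6.636267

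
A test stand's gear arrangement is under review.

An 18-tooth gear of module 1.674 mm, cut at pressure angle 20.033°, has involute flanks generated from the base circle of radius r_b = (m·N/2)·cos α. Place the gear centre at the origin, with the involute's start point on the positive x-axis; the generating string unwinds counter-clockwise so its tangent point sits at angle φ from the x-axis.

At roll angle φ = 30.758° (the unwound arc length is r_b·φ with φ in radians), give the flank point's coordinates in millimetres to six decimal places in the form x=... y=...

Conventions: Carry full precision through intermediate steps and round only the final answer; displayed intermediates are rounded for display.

x=16.049379 y=0.709104

single-mesh involute tooth geometry (18T wheel at module 1.674)
pitch radius r_p = m·N/2 = 1.674·18/2 = 15.066000
base radius r_b = r_p·cos α = 15.066000·cos 20.033° = 14.154439
roll angle φ = 30.758° = 0.53682837 rad
x = r_b·(cos φ + φ·sin φ) = 16.049379
y = r_b·(sin φ − φ·cos φ) = 0.709104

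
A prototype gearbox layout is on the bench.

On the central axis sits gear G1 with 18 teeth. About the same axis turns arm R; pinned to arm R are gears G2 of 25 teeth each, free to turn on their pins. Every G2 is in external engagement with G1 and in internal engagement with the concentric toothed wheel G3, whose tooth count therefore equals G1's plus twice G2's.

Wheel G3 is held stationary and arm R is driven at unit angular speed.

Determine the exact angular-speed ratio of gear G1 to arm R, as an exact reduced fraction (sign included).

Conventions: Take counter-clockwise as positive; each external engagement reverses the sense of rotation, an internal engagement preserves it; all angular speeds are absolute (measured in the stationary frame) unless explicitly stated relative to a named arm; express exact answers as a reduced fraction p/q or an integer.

recognized (axles ride arm R): planetary set, 18/25/68 teeth
ring teeth: 18 + 2·25 = 68
18(ω_sun−ω_arm) = −68(ω_ring−ω_arm),  ω_ring = 0, ω_arm = 1
ω_sun = 1 − (68/18)(0−1) = 43/9
ω_out/ω_in = 43/9

43/9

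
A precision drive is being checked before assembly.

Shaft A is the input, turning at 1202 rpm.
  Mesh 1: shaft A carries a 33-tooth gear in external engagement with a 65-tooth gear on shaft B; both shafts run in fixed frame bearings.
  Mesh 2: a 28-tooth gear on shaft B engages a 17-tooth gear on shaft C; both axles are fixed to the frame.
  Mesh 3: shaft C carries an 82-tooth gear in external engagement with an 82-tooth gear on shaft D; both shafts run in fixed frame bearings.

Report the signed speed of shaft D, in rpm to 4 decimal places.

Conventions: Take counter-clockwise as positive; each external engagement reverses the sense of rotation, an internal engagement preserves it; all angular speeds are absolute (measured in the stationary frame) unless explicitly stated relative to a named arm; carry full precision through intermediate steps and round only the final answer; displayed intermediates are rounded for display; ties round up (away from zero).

-1005.1113 rpm

topology: fixed-axis compound train — 3 meshes, A→D
mesh 1 [33T→65T]: ω = 1202.0000×33/65 = 610.2462 rpm, sense flips to −
mesh 2 [28T→17T]: ω = 610.2462×28/17 = 1005.1113 rpm, sense flips to +
mesh 3 [82T→82T]: ω = 1005.1113×82/82 = 1005.1113 rpm, sense flips to −
signed output speed = -1005.1113 rpm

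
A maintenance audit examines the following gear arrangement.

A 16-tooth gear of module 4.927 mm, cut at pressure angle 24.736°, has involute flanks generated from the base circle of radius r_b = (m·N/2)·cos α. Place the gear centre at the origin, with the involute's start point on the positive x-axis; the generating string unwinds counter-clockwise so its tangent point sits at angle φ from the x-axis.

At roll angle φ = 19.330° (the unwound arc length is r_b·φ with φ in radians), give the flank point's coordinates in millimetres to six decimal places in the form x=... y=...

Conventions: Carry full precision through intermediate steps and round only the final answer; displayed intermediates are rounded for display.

single-mesh involute tooth geometry (16T wheel at module 4.927)
pitch radius r_p = m·N/2 = 4.927·16/2 = 39.416000
base radius r_b = r_p·cos α = 39.416000·cos 24.736° = 35.799402
roll angle φ = 19.330° = 0.33737214 rad
x = r_b·(cos φ + φ·sin φ) = 37.779139
y = r_b·(sin φ − φ·cos φ) = 0.453034

x=37.779139 y=0.453034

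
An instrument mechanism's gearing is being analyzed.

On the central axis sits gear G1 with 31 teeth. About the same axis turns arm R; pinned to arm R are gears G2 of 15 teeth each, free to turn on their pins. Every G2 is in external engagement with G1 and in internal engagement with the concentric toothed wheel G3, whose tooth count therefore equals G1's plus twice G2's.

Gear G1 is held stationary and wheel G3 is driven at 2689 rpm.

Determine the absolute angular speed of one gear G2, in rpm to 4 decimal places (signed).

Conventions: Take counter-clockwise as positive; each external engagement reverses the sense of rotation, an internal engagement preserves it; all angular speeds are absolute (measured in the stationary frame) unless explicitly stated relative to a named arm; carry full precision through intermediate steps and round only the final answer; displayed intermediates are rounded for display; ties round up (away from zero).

class = planetary set [G3 = 31+2·15 = 61; Willis about the carrier]
normalise by the input: solve with ω_ring = 1, then scale by 2689 rpm
ring teeth: 31 + 2·15 = 61
31(ω_sun−ω_arm) = −61(ω_ring−ω_arm),  ω_sun = 0, ω_ring = 1
31(0−ω_arm) = −61(1−ω_arm)  ⇒  92·ω_arm = 61  ⇒  ω_arm = 61/92
sun–planet mesh: 31·(0−61/92) = −15·(ω_p−ω_arm)  ⇒  ω_p−ω_arm = 1891/1380
ω_p = 61/92 + 1891/1380 = 61/30
scale: ω_p = 61/30 × 2689 rpm = +5467.6333 rpm

+5467.6333 rpm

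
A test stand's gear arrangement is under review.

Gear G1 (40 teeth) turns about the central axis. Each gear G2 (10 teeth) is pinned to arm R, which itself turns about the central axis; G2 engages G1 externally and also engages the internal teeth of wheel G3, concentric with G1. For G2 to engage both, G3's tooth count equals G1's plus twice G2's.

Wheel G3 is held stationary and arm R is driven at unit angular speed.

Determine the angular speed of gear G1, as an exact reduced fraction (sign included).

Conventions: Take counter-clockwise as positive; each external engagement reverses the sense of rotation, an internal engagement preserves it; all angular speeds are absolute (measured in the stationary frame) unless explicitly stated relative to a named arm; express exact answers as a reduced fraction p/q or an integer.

recognized (axles ride arm R): planetary set, 40/10/60 teeth
ring teeth: 40 + 2·10 = 60
40(ω_sun−ω_arm) = −60(ω_ring−ω_arm),  ω_ring = 0, ω_arm = 1
ω_sun = 1 − (60/40)(0−1) = 5/2
exact speed ratio = 5/2

5/2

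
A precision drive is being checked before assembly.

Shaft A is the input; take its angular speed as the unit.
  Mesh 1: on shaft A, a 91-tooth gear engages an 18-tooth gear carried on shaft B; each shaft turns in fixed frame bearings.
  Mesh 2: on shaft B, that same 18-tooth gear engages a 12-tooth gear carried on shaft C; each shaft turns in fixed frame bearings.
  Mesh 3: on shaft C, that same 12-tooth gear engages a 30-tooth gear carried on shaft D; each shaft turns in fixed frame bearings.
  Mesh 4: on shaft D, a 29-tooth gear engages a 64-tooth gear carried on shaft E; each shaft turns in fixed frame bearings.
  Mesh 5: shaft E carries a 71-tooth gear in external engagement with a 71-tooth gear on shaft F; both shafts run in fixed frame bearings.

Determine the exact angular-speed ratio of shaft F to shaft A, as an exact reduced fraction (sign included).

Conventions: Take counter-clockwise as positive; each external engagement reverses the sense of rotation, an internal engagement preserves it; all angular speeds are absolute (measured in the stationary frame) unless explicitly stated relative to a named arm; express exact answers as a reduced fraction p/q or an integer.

class = fixed-axis compound train [5 meshes; 5 ratios multiply, 5 sense flips]
mesh 1 [91T→18T]: running ratio 91/18, sense −
mesh 2 [18T→12T]: running ratio 91/12, sense +
mesh 3 [12T→30T]: running ratio 91/30, sense −
mesh 4 [29T→64T]: running ratio 2639/1920, sense +
mesh 5 [71T→71T]: running ratio 2639/1920, sense −
ω_out/ω_in = -2639/1920

-2639/1920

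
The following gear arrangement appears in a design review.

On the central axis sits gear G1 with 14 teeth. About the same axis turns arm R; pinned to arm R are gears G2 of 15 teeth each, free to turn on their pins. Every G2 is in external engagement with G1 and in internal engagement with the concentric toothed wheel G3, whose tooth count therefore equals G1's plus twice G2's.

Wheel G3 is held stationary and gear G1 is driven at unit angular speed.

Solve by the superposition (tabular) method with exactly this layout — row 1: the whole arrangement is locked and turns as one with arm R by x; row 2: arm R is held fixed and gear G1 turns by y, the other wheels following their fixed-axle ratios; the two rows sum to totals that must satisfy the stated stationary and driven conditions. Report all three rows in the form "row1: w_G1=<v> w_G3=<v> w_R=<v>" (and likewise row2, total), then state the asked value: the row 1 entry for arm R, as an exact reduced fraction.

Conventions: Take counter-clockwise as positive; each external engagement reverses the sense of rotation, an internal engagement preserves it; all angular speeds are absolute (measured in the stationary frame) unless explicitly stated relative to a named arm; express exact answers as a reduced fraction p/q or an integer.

class = planetary set [G3 = 14+2·15 = 44; Willis about the carrier]
row 1: whole set turns with the arm by x
superposition row 2 [arm held]: sun y, ring −(14/44)·y, arm 0
boundary: total ω_ring = x − (14/44)·y = 0 and total ω_sun = x + y = 1  ⇒  y = 22/29, x = 7/29
row 2 ring = −(14/44)·22/29 = -7/29
totals (row 1 + row 2): sun 7/29 + 22/29 = 1, ring 7/29 + (-7/29) = 0, arm 7/29 + 0 = 7/29
asked cell (row1, arm) = 7/29

row1: w_G1=7/29 w_G3=7/29 w_R=7/29
row2: w_G1=22/29 w_G3=-7/29 w_R=0
total: w_G1=1 w_G3=0 w_R=7/29
asked value: 7/29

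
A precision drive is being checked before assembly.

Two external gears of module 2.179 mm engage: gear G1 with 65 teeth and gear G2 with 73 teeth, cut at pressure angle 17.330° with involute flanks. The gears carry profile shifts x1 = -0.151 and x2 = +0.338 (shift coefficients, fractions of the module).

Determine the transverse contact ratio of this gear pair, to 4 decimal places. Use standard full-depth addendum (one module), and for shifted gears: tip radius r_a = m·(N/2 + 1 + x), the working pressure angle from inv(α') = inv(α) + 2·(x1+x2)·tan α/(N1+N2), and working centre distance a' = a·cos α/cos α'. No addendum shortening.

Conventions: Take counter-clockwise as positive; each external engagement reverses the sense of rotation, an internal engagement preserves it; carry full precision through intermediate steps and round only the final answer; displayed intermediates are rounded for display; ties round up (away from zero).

single-mesh involute tooth geometry (65T engaging 73T at module 2.179)
base radii: r_b1 = 67.602737, r_b2 = 75.923074
tip radii: r_a1 = 72.667471, r_a2 = 82.449002
inv(α') = inv(17.330°) + 2·(-0.151+0.338)·tan α/(65+73) = 0.01041992  ⇒  α' = 17.81313°
a' = a·cos α / cos α' = 150.3510·cos 17.330°/cos 17.81313° = 150.753017
action lengths: √(r_a1²−r_b1²) = 26.653917, √(r_a2²−r_b2²) = 32.148480
base pitch p_b = π·m·cos α = 6.534777
CR = (26.653917 + 32.148480 − 150.753017·sin 17.81313°)/6.534777 = 1.941154
contact ratio ≈ 1.9412

1.9412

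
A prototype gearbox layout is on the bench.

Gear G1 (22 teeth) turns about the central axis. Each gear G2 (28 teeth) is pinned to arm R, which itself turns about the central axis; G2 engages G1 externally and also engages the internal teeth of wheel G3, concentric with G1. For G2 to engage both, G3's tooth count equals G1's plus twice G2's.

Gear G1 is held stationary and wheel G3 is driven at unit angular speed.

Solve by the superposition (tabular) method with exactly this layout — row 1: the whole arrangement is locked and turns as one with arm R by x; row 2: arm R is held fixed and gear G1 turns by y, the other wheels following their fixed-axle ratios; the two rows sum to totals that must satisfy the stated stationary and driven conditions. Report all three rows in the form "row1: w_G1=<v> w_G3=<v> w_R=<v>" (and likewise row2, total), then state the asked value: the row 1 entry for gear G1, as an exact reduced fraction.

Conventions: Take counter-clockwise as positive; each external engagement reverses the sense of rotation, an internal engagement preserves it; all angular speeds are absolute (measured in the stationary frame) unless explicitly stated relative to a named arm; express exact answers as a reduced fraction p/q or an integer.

topology: planetary set — G1 22T / G2 28T / G3 78T, arm = carrier (Willis)
row 1: whole set turns with the arm by x
row 2 (arm held, sun turns y): ω_ring = −(22/78)·y, ω_arm = 0
boundary: total ω_sun = x + y = 0 and total ω_ring = x − (22/78)·y = 1  ⇒  y = -39/50, x = 39/50
row 2 ring = −(22/78)·(-39/50) = 11/50
totals (row 1 + row 2): sun 39/50 + (-39/50) = 0, ring 39/50 + 11/50 = 1, arm 39/50 + 0 = 39/50
asked cell (row1, sun) = 39/50

row1: w_G1=39/50 w_G3=39/50 w_R=39/50
row2: w_G1=-39/50 w_G3=11/50 w_R=0
total: w_G1=0 w_G3=1 w_R=39/50
asked value: 39/50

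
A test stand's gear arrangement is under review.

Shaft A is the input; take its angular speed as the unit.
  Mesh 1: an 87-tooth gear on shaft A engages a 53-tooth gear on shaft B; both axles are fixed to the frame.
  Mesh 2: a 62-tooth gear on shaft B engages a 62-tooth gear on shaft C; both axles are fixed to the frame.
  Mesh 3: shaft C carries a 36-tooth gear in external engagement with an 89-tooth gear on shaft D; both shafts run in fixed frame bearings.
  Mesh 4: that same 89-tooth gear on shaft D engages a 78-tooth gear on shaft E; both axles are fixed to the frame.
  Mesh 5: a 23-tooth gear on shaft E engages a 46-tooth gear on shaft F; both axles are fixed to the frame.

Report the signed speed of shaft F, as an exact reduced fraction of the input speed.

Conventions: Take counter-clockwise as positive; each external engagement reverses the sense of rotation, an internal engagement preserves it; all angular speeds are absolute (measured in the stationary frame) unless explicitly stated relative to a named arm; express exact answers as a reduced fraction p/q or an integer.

5-mesh fixed-axis compound train (all bearings frame-fixed)
mesh 1 [87T→53T]: |ω|/ω_in = 1×87/53 = 87/53, sense flips to −
mesh 2 [62T→62T]: |ω|/ω_in = (87/53)×62/62 = 87/53, sense flips to +
mesh 3 [36T→89T]: |ω|/ω_in = (87/53)×36/89 = 3132/4717, sense flips to −
mesh 4 [89T→78T]: |ω|/ω_in = (3132/4717)×89/78 = 522/689, sense flips to +
mesh 5 [23T→46T]: |ω|/ω_in = (522/689)×23/46 = 261/689, sense flips to −
signed output speed (× input speed) = -261/689

-261/689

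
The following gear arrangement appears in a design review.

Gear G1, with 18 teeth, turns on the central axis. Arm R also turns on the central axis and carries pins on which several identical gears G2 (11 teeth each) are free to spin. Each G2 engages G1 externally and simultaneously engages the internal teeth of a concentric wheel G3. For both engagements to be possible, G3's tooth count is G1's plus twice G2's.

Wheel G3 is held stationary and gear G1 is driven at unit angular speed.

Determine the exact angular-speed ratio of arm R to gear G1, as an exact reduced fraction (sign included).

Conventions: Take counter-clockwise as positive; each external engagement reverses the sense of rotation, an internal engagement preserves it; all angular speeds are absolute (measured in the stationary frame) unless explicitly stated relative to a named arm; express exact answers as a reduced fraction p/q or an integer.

class = planetary set [G3 = 18+2·11 = 40; Willis about the carrier]
ring teeth: 18 + 2·11 = 40
18(ω_sun−ω_arm) = −40(ω_ring−ω_arm),  ω_ring = 0, ω_sun = 1
18(1−ω_arm) = −40(0−ω_arm)  ⇒  58·ω_arm = 18  ⇒  ω_arm = 9/29
ω_out/ω_in = 9/29

9/29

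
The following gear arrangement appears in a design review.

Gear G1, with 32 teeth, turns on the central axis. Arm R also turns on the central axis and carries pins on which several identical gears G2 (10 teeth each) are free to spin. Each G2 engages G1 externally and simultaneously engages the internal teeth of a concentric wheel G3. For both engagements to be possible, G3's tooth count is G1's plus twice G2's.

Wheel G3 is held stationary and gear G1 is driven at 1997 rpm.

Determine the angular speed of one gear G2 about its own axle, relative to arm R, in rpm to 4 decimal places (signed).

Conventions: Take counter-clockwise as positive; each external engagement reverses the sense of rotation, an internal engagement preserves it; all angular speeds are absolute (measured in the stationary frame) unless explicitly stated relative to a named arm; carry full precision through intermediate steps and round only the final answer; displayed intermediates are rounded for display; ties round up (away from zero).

-3955.9619 rpm

planetary set (32T centre, 10T on arm, 52T internal) — Willis relation
normalise by the input: solve with ω_sun = 1, then scale by 1997 rpm
ring teeth: 32 + 2·10 = 52
32(ω_sun−ω_arm) = −52(ω_ring−ω_arm),  ω_ring = 0, ω_sun = 1
32(1−ω_arm) = −52(0−ω_arm)  ⇒  84·ω_arm = 32  ⇒  ω_arm = 8/21
sun–planet mesh: 32·(1−8/21) = −10·(ω_p−ω_arm)  ⇒  ω_p−ω_arm = -208/105
scale: ω_p−ω_arm = -208/105 × 1997 rpm = -3955.9619 rpm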